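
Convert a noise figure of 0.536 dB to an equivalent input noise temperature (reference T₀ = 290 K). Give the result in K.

38.1 K

F = 10^(0.536/10) = 1.13136
T_e = (F − 1)·T₀ = (1.13136 − 1) × 290 = 38.1 K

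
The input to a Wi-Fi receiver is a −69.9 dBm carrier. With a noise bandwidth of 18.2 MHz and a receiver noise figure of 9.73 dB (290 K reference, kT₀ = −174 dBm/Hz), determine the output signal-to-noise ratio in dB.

Noise floor: N = −174 + 10 log₁₀(B) + NF
10 log₁₀(1.82×10⁷) = 72.6 dB
N = −174 + 72.6 + 9.73 = −91.67 dBm
SNR = P_sig − N = −69.9 − (−91.67) = 21.77 dB → 21.8 dB

21.8 dB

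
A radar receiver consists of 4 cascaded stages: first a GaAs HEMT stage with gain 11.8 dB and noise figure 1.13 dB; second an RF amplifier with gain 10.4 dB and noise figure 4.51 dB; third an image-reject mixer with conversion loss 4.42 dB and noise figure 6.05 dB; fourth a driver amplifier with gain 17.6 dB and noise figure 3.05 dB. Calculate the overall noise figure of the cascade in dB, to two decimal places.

Convert to linear (a loss of L dB is a gain of −L dB): F_i = 10^(NF_i/10), G_i = 10^(G_i,dB/10)
  Stage 1: F_1 = 10^(1.13/10) = 1.297, G_1 = 10^(11.8/10) = 15.14
  Stage 2: F_2 = 10^(4.51/10) = 2.825, G_2 = 10^(10.4/10) = 10.96
  Stage 3: F_3 = 10^(6.05/10) = 4.027, G_3 = 10^(−4.42/10) = 0.3614
  Stage 4: F_4 = 10^(3.05/10) = 2.018, G_4 = 10^(17.6/10) = 57.54
Friis cascade:
  F = 1.297 + (2.825 − 1)/15.14 + (4.027 − 1)/166.0 + (2.018 − 1)/59.98 = 1.453
NF = 10 log₁₀(1.453) = 1.62 dB

1.62 dB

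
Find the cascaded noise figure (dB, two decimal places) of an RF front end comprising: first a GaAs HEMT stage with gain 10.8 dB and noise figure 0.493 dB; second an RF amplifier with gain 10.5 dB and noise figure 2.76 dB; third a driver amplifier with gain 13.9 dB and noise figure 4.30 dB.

Convert to linear (a loss of L dB is a gain of −L dB): F_i = 10^(NF_i/10), G_i = 10^(G_i,dB/10)
  Stage 1: F_1 = 10^(0.493/10) = 1.120, G_1 = 10^(10.8/10) = 12.02
  Stage 2: F_2 = 10^(2.76/10) = 1.888, G_2 = 10^(10.5/10) = 11.22
  Stage 3: F_3 = 10^(4.30/10) = 2.692, G_3 = 10^(13.9/10) = 24.55
Friis cascade:
  F = 1.120 + (1.888 − 1)/12.02 + (2.692 − 1)/134.9 = 1.207
NF = 10 log₁₀(1.207) = 0.82 dB

0.82 dB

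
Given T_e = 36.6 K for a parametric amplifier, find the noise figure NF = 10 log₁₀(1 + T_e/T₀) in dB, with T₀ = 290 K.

F = 1 + T_e/T₀ = 1 + 36.6/290 = 1.12621
NF = 10 log₁₀(1.12621) = 0.516 dB

0.516 dB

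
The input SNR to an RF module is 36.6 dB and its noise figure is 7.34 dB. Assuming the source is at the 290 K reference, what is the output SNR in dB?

By definition F = SNR_in/SNR_out, so in dB: SNR_out = SNR_in − NF
SNR_out = 36.6 − 7.34 = 29.26 dB

29.26 dB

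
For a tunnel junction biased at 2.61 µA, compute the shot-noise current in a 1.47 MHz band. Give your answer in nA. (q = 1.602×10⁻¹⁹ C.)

1.11 nA

I_n = √(2qI·B)
2qI·B = 2 × 1.602×10⁻¹⁹ × 2.61×10⁻⁶ × 1.47×10⁶ = 1.23×10⁻¹⁸ A²
I_n = √(1.23×10⁻¹⁸) = 1.11×10⁻⁹ A = 1.11 nA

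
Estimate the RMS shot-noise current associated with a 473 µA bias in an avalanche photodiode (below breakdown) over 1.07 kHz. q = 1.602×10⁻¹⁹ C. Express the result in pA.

I_n = √(2qI·B)
2qI·B = 2 × 1.602×10⁻¹⁹ × 4.73×10⁻⁴ × 1.07×10³ = 1.62×10⁻¹⁹ A²
I_n = √(1.62×10⁻¹⁹) = 4.03×10⁻¹⁰ A = 403 pA

403 pA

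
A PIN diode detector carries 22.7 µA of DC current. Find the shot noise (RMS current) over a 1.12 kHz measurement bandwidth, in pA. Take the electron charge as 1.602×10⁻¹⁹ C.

I_n = √(2qI·B)
2qI·B = 2 × 1.602×10⁻¹⁹ × 2.27×10⁻⁵ × 1.12×10³ = 8.15×10⁻²¹ A²
I_n = √(8.15×10⁻²¹) = 9.03×10⁻¹¹ A = 90.3 pA

90.3 pA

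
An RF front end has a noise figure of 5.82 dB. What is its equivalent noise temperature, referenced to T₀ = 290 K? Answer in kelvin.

F = 10^(5.82/10) = 3.81944
T_e = (F − 1)·T₀ = (3.81944 − 1) × 290 = 818 K

818 K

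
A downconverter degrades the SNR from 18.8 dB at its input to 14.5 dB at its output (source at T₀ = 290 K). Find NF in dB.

NF (dB) = SNR_in(dB) − SNR_out(dB) when the source is at T₀
NF = 18.8 − 14.5 = 4.3 dB

4.3 dB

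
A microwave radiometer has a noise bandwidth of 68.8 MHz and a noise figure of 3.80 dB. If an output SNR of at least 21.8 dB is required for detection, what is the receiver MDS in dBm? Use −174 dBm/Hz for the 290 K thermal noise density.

Sensitivity = −174 + 10 log₁₀(B) + NF + SNR_min
= −174 + 78.38 + 3.80 + 21.8
= −70.02 dBm → −70.0 dBm

−70.0 dBm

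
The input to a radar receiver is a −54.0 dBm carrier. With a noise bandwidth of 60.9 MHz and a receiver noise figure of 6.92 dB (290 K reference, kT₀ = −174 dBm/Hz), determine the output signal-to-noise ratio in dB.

35.2 dB

Noise floor: N = −174 + 10 log₁₀(B) + NF
10 log₁₀(6.09×10⁷) = 77.85 dB
N = −174 + 77.85 + 6.92 = −89.23 dBm
SNR = P_sig − N = −54.0 − (−89.23) = 35.23 dB → 35.2 dB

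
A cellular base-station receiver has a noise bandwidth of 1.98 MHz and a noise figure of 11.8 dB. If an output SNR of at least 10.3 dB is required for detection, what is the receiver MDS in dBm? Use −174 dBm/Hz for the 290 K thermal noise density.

Sensitivity = −174 + 10 log₁₀(B) + NF + SNR_min
= −174 + 62.97 + 11.8 + 10.3
= −88.93 dBm → −88.9 dBm

−88.9 dBm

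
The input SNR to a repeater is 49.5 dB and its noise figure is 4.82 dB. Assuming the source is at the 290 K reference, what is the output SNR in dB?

44.68 dB

By definition F = SNR_in/SNR_out, so in dB: SNR_out = SNR_in − NF
SNR_out = 49.5 − 4.82 = 44.68 dB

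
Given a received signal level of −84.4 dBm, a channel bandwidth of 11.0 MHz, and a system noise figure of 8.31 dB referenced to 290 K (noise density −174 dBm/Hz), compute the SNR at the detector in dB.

Noise floor: N = −174 + 10 log₁₀(B) + NF
10 log₁₀(1.10×10⁷) = 70.41 dB
N = −174 + 70.41 + 8.31 = −95.28 dBm
SNR = P_sig − N = −84.4 − (−95.28) = 10.88 dB → 10.9 dB

10.9 dB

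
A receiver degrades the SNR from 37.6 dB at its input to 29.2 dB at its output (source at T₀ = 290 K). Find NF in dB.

NF (dB) = SNR_in(dB) − SNR_out(dB) when the source is at T₀
NF = 37.6 − 29.2 = 8.4 dB

8.4 dB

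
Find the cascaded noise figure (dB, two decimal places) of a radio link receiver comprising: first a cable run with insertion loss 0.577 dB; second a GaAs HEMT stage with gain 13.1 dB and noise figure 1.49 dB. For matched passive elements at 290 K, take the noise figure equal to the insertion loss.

2.07 dB

Convert to linear (a loss of L dB is a gain of −L dB): F_i = 10^(NF_i/10), G_i = 10^(G_i,dB/10)
  Stage 1: F_1 = 10^(0.577/10) = 1.142, G_1 = 10^(−0.577/10) = 0.8756
  Stage 2: F_2 = 10^(1.49/10) = 1.409, G_2 = 10^(13.1/10) = 20.42
Friis cascade:
  F = 1.142 + (1.409 − 1)/0.8756 = 1.610
NF = 10 log₁₀(1.610) = 2.07 dB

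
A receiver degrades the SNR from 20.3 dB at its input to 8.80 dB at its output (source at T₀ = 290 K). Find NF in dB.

NF (dB) = SNR_in(dB) − SNR_out(dB) when the source is at T₀
NF = 20.3 − 8.80 = 11.50 dB

11.50 dB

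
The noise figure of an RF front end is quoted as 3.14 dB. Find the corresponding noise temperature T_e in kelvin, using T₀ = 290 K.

F = 10^(3.14/10) = 2.06063
T_e = (F − 1)·T₀ = (2.06063 − 1) × 290 = 308 K

308 K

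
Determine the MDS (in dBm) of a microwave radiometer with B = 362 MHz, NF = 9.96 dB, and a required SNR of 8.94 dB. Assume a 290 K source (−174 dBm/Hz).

−69.5 dBm

Sensitivity = −174 + 10 log₁₀(B) + NF + SNR_min
= −174 + 85.59 + 9.96 + 8.94
= −69.51 dBm → −69.5 dBm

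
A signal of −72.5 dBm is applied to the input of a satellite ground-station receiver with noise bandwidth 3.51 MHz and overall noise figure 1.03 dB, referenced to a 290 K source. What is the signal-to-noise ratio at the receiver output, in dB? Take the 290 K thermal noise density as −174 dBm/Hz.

Noise floor: N = −174 + 10 log₁₀(B) + NF
10 log₁₀(3.51×10⁶) = 65.45 dB
N = −174 + 65.45 + 1.03 = −107.52 dBm
SNR = P_sig − N = −72.5 − (−107.52) = 35.02 dB → 35.0 dB

35.0 dB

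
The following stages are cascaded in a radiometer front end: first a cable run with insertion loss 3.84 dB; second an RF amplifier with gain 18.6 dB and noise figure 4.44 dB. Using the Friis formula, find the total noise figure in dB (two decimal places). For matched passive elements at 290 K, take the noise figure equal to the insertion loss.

8.28 dB

Convert to linear (a loss of L dB is a gain of −L dB): F_i = 10^(NF_i/10), G_i = 10^(G_i,dB/10)
  Stage 1: F_1 = 10^(3.84/10) = 2.421, G_1 = 10^(−3.84/10) = 0.4130
  Stage 2: F_2 = 10^(4.44/10) = 2.780, G_2 = 10^(18.6/10) = 72.44
Friis cascade:
  F = 2.421 + (2.780 − 1)/0.4130 = 6.730
NF = 10 log₁₀(6.730) = 8.28 dB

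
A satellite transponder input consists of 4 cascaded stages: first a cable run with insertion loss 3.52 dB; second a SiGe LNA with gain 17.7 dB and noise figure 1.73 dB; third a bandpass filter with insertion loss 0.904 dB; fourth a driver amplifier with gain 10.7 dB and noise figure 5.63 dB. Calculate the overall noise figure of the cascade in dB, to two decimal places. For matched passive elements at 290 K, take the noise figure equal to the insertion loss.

Convert to linear (a loss of L dB is a gain of −L dB): F_i = 10^(NF_i/10), G_i = 10^(G_i,dB/10)
  Stage 1: F_1 = 10^(3.52/10) = 2.249, G_1 = 10^(−3.52/10) = 0.4446
  Stage 2: F_2 = 10^(1.73/10) = 1.489, G_2 = 10^(17.7/10) = 58.88
  Stage 3: F_3 = 10^(0.904/10) = 1.231, G_3 = 10^(−0.904/10) = 0.8121
  Stage 4: F_4 = 10^(5.63/10) = 3.656, G_4 = 10^(10.7/10) = 11.75
Friis cascade:
  F = 2.249 + (1.489 − 1)/0.4446 + (1.231 − 1)/26.18 + (3.656 − 1)/21.26 = 3.483
NF = 10 log₁₀(3.483) = 5.42 dB

5.42 dB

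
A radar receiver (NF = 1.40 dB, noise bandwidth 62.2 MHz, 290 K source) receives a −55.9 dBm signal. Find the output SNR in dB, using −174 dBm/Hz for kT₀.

38.8 dB

Noise floor: N = −174 + 10 log₁₀(B) + NF
10 log₁₀(6.22×10⁷) = 77.94 dB
N = −174 + 77.94 + 1.40 = −94.66 dBm
SNR = P_sig − N = −55.9 − (−94.66) = 38.76 dB → 38.8 dB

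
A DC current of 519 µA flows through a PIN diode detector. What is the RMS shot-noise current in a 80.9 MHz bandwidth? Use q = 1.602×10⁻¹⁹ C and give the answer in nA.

I_n = √(2qI·B)
2qI·B = 2 × 1.602×10⁻¹⁹ × 5.19×10⁻⁴ × 8.09×10⁷ = 1.35×10⁻¹⁴ A²
I_n = √(1.35×10⁻¹⁴) = 1.16×10⁻⁷ A = 116 nA

116 nA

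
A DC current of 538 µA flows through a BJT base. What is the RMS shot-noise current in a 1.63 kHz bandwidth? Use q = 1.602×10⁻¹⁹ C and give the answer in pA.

530 pA

I_n = √(2qI·B)
2qI·B = 2 × 1.602×10⁻¹⁹ × 5.38×10⁻⁴ × 1.63×10³ = 2.81×10⁻¹⁹ A²
I_n = √(2.81×10⁻¹⁹) = 5.30×10⁻¹⁰ A = 530 pA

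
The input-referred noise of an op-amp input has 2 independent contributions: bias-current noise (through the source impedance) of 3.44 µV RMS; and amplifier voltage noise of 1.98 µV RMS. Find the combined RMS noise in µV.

Uncorrelated sources add in power (mean-square): V_tot = √(ΣV_i²)
V_tot = √[(3.44×10⁻⁶)² + (1.98×10⁻⁶)²] = 3.97×10⁻⁶ V = 3.97 µV

3.97 µV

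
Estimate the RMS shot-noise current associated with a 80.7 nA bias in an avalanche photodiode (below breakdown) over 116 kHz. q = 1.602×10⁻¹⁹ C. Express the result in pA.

I_n = √(2qI·B)
2qI·B = 2 × 1.602×10⁻¹⁹ × 8.07×10⁻⁸ × 1.16×10⁵ = 3.00×10⁻²¹ A²
I_n = √(3.00×10⁻²¹) = 5.48×10⁻¹¹ A = 54.8 pA

54.8 pA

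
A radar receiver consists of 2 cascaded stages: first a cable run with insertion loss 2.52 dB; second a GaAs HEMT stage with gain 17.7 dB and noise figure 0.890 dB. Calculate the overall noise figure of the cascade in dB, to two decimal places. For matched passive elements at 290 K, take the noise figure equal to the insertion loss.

3.41 dB

Convert to linear (a loss of L dB is a gain of −L dB): F_i = 10^(NF_i/10), G_i = 10^(G_i,dB/10)
  Stage 1: F_1 = 10^(2.52/10) = 1.786, G_1 = 10^(−2.52/10) = 0.5598
  Stage 2: F_2 = 10^(0.890/10) = 1.227, G_2 = 10^(17.7/10) = 58.88
Friis cascade:
  F = 1.786 + (1.227 − 1)/0.5598 = 2.193
NF = 10 log₁₀(2.193) = 3.41 dB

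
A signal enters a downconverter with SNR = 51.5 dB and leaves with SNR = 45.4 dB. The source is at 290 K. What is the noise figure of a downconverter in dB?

6.1 dB

NF (dB) = SNR_in(dB) − SNR_out(dB) when the source is at T₀
NF = 51.5 − 45.4 = 6.1 dB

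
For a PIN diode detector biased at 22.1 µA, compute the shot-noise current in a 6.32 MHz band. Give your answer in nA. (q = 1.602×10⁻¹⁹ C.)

I_n = √(2qI·B)
2qI·B = 2 × 1.602×10⁻¹⁹ × 2.21×10⁻⁵ × 6.32×10⁶ = 4.48×10⁻¹⁷ A²
I_n = √(4.48×10⁻¹⁷) = 6.69×10⁻⁹ A = 6.69 nA

6.69 nA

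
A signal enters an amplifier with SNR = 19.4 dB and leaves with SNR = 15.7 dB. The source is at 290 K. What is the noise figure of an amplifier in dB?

NF (dB) = SNR_in(dB) − SNR_out(dB) when the source is at T₀
NF = 19.4 − 15.7 = 3.7 dB

3.7 dB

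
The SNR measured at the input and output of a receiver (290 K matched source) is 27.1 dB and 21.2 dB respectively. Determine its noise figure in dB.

5.9 dB

NF (dB) = SNR_in(dB) − SNR_out(dB) when the source is at T₀
NF = 27.1 − 21.2 = 5.9 dB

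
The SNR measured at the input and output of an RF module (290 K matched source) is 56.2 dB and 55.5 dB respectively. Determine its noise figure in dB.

NF (dB) = SNR_in(dB) − SNR_out(dB) when the source is at T₀
NF = 56.2 − 55.5 = 0.7 dB

0.7 dB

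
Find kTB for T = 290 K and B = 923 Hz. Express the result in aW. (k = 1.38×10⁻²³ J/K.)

P_n = kTB = 1.38×10⁻²³ × 290 × 9.23×10² = 3.69×10⁻¹⁸ W = 3.69 aW

3.69 aW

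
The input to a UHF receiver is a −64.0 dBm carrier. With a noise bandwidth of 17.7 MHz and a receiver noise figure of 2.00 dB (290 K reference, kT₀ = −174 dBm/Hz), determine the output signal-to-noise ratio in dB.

Noise floor: N = −174 + 10 log₁₀(B) + NF
10 log₁₀(1.77×10⁷) = 72.48 dB
N = −174 + 72.48 + 2.00 = −99.52 dBm
SNR = P_sig − N = −64.0 − (−99.52) = 35.52 dB → 35.5 dB

35.5 dB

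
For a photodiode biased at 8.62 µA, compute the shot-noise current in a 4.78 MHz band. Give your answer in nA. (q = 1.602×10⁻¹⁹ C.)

3.63 nA

I_n = √(2qI·B)
2qI·B = 2 × 1.602×10⁻¹⁹ × 8.62×10⁻⁶ × 4.78×10⁶ = 1.32×10⁻¹⁷ A²
I_n = √(1.32×10⁻¹⁷) = 3.63×10⁻⁹ A = 3.63 nA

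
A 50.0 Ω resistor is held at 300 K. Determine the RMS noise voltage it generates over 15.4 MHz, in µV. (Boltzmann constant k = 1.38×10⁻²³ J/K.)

V_n = √(4kTRB)
4kTRB = 4 × 1.38×10⁻²³ × 300 × 5.00×10¹ × 1.54×10⁷ = 1.28×10⁻¹¹ V²
V_n = √(1.28×10⁻¹¹) = 3.57×10⁻⁶ V = 3.57 µV

3.57 µV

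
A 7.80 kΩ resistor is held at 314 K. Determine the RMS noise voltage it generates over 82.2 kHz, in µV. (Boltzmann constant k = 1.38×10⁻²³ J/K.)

V_n = √(4kTRB)
4kTRB = 4 × 1.38×10⁻²³ × 314 × 7.80×10³ × 8.22×10⁴ = 1.11×10⁻¹¹ V²
V_n = √(1.11×10⁻¹¹) = 3.33×10⁻⁶ V = 3.33 µV

3.33 µV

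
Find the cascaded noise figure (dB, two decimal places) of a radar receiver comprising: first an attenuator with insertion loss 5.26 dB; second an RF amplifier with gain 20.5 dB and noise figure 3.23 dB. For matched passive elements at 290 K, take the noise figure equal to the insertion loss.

Convert to linear (a loss of L dB is a gain of −L dB): F_i = 10^(NF_i/10), G_i = 10^(G_i,dB/10)
  Stage 1: F_1 = 10^(5.26/10) = 3.357, G_1 = 10^(−5.26/10) = 0.2979
  Stage 2: F_2 = 10^(3.23/10) = 2.104, G_2 = 10^(20.5/10) = 112.2
Friis cascade:
  F = 3.357 + (2.104 − 1)/0.2979 = 7.063
NF = 10 log₁₀(7.063) = 8.49 dB

8.49 dB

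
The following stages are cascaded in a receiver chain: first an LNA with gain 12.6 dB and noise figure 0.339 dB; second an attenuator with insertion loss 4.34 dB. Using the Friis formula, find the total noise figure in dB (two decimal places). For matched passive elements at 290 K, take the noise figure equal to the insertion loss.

Convert to linear (a loss of L dB is a gain of −L dB): F_i = 10^(NF_i/10), G_i = 10^(G_i,dB/10)
  Stage 1: F_1 = 10^(0.339/10) = 1.081, G_1 = 10^(12.6/10) = 18.20
  Stage 2: F_2 = 10^(4.34/10) = 2.716, G_2 = 10^(−4.34/10) = 0.3681
Friis cascade:
  F = 1.081 + (2.716 − 1)/18.20 = 1.176
NF = 10 log₁₀(1.176) = 0.70 dB

0.70 dB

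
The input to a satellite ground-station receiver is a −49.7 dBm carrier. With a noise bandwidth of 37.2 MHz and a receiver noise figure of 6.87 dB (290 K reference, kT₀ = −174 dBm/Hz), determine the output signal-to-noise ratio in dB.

41.7 dB

Noise floor: N = −174 + 10 log₁₀(B) + NF
10 log₁₀(3.72×10⁷) = 75.71 dB
N = −174 + 75.71 + 6.87 = −91.42 dBm
SNR = P_sig − N = −49.7 − (−91.42) = 41.72 dB → 41.7 dB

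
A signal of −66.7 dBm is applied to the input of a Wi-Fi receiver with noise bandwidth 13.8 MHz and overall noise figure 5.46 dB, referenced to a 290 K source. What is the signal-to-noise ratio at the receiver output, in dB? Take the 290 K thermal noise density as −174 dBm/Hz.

Noise floor: N = −174 + 10 log₁₀(B) + NF
10 log₁₀(1.38×10⁷) = 71.4 dB
N = −174 + 71.4 + 5.46 = −97.14 dBm
SNR = P_sig − N = −66.7 − (−97.14) = 30.44 dB → 30.4 dB

30.4 dB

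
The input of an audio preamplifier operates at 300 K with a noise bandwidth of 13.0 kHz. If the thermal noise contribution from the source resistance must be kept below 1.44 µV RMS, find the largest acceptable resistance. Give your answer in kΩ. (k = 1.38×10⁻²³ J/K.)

Johnson–Nyquist: V_n = √(4kTRB) ⇒ R = V_n² / (4kTB)
4kTB = 4 × 1.38×10⁻²³ × 300 × 1.30×10⁴ = 2.15×10⁻¹⁶
R = (1.44×10⁻⁶)² / 2.15×10⁻¹⁶ = 9.63×10³ Ω = 9.63 kΩ

9.63 kΩ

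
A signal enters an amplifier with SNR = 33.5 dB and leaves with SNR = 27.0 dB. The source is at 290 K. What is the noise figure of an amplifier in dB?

NF (dB) = SNR_in(dB) − SNR_out(dB) when the source is at T₀
NF = 33.5 − 27.0 = 6.5 dB

6.5 dB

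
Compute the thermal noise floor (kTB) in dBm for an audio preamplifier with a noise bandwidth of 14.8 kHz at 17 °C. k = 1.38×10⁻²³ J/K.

T = 17 °C + 273.15 = 290.15 K
P_n = kTB = 1.38×10⁻²³ × 290.15 × 1.48×10⁴ = 5.93×10⁻¹⁷ W
In dBm: 10 log₁₀(5.93×10⁻¹⁷ / 10⁻³) = −132.3 dBm

−132.3 dBm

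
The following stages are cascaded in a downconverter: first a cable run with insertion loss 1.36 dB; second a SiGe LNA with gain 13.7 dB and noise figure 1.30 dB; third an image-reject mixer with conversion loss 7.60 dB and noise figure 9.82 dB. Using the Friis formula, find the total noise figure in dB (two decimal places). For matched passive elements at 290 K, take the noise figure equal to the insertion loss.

Convert to linear (a loss of L dB is a gain of −L dB): F_i = 10^(NF_i/10), G_i = 10^(G_i,dB/10)
  Stage 1: F_1 = 10^(1.36/10) = 1.368, G_1 = 10^(−1.36/10) = 0.7311
  Stage 2: F_2 = 10^(1.30/10) = 1.349, G_2 = 10^(13.7/10) = 23.44
  Stage 3: F_3 = 10^(9.82/10) = 9.594, G_3 = 10^(−7.60/10) = 0.1738
Friis cascade:
  F = 1.368 + (1.349 − 1)/0.7311 + (9.594 − 1)/17.14 = 2.346
NF = 10 log₁₀(2.346) = 3.70 dB

3.70 dB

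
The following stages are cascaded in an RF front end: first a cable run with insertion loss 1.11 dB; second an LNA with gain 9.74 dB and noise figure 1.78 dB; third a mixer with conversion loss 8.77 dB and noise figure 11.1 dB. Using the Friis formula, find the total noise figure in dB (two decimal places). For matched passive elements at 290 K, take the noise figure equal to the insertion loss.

Convert to linear (a loss of L dB is a gain of −L dB): F_i = 10^(NF_i/10), G_i = 10^(G_i,dB/10)
  Stage 1: F_1 = 10^(1.11/10) = 1.291, G_1 = 10^(−1.11/10) = 0.7745
  Stage 2: F_2 = 10^(1.78/10) = 1.507, G_2 = 10^(9.74/10) = 9.419
  Stage 3: F_3 = 10^(11.1/10) = 12.88, G_3 = 10^(−8.77/10) = 0.1327
Friis cascade:
  F = 1.291 + (1.507 − 1)/0.7745 + (12.88 − 1)/7.295 = 3.574
NF = 10 log₁₀(3.574) = 5.53 dB

5.53 dB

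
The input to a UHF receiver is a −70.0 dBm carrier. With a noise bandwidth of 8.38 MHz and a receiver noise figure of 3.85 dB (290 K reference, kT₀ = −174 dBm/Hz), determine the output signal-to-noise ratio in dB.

Noise floor: N = −174 + 10 log₁₀(B) + NF
10 log₁₀(8.38×10⁶) = 69.23 dB
N = −174 + 69.23 + 3.85 = −100.92 dBm
SNR = P_sig − N = −70.0 − (−100.92) = 30.92 dB → 30.9 dB

30.9 dB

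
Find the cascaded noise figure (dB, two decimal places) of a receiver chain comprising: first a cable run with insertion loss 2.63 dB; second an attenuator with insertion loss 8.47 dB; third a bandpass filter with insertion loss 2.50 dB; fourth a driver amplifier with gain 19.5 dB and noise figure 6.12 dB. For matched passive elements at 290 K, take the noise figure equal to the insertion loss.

Convert to linear (a loss of L dB is a gain of −L dB): F_i = 10^(NF_i/10), G_i = 10^(G_i,dB/10)
  Stage 1: F_1 = 10^(2.63/10) = 1.832, G_1 = 10^(−2.63/10) = 0.5458
  Stage 2: F_2 = 10^(8.47/10) = 7.031, G_2 = 10^(−8.47/10) = 0.1422
  Stage 3: F_3 = 10^(2.50/10) = 1.778, G_3 = 10^(−2.50/10) = 0.5623
  Stage 4: F_4 = 10^(6.12/10) = 4.093, G_4 = 10^(19.5/10) = 89.13
Friis cascade:
  F = 1.832 + (7.031 − 1)/0.5458 + (1.778 − 1)/0.07762 + (4.093 − 1)/0.04365 = 93.76
NF = 10 log₁₀(93.76) = 19.72 dB

19.72 dB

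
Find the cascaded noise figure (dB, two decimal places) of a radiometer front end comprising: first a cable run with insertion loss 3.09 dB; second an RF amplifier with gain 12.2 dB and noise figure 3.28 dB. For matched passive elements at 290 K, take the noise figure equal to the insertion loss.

6.37 dB

Convert to linear (a loss of L dB is a gain of −L dB): F_i = 10^(NF_i/10), G_i = 10^(G_i,dB/10)
  Stage 1: F_1 = 10^(3.09/10) = 2.037, G_1 = 10^(−3.09/10) = 0.4909
  Stage 2: F_2 = 10^(3.28/10) = 2.128, G_2 = 10^(12.2/10) = 16.60
Friis cascade:
  F = 2.037 + (2.128 − 1)/0.4909 = 4.335
NF = 10 log₁₀(4.335) = 6.37 dB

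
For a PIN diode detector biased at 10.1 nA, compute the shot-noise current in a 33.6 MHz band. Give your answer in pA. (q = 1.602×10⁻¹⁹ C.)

330 pA

I_n = √(2qI·B)
2qI·B = 2 × 1.602×10⁻¹⁹ × 1.01×10⁻⁸ × 3.36×10⁷ = 1.09×10⁻¹⁹ A²
I_n = √(1.09×10⁻¹⁹) = 3.30×10⁻¹⁰ A = 330 pA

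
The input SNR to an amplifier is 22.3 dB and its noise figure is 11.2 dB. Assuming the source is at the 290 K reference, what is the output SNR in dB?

11.1 dB

By definition F = SNR_in/SNR_out, so in dB: SNR_out = SNR_in − NF
SNR_out = 22.3 − 11.2 = 11.1 dB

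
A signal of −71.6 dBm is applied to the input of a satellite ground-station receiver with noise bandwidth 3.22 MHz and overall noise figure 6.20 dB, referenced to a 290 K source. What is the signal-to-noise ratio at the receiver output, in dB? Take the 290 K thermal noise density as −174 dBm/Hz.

31.1 dB

Noise floor: N = −174 + 10 log₁₀(B) + NF
10 log₁₀(3.22×10⁶) = 65.08 dB
N = −174 + 65.08 + 6.20 = −102.72 dBm
SNR = P_sig − N = −71.6 − (−102.72) = 31.12 dB → 31.1 dB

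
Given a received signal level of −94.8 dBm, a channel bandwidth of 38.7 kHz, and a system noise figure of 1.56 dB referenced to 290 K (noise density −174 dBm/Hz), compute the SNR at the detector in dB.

31.8 dB

Noise floor: N = −174 + 10 log₁₀(B) + NF
10 log₁₀(3.87×10⁴) = 45.88 dB
N = −174 + 45.88 + 1.56 = −126.56 dBm
SNR = P_sig − N = −94.8 − (−126.56) = 31.76 dB → 31.8 dB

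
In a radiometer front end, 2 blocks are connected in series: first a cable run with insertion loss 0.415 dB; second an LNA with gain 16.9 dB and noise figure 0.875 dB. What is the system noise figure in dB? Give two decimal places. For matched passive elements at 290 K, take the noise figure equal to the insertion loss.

1.29 dB

Convert to linear (a loss of L dB is a gain of −L dB): F_i = 10^(NF_i/10), G_i = 10^(G_i,dB/10)
  Stage 1: F_1 = 10^(0.415/10) = 1.100, G_1 = 10^(−0.415/10) = 0.9089
  Stage 2: F_2 = 10^(0.875/10) = 1.223, G_2 = 10^(16.9/10) = 48.98
Friis cascade:
  F = 1.100 + (1.223 − 1)/0.9089 = 1.346
NF = 10 log₁₀(1.346) = 1.29 dB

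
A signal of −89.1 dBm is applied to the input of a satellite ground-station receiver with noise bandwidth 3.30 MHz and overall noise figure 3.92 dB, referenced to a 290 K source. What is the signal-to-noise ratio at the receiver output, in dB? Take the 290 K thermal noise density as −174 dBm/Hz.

Noise floor: N = −174 + 10 log₁₀(B) + NF
10 log₁₀(3.30×10⁶) = 65.19 dB
N = −174 + 65.19 + 3.92 = −104.89 dBm
SNR = P_sig − N = −89.1 − (−104.89) = 15.79 dB → 15.8 dB

15.8 dB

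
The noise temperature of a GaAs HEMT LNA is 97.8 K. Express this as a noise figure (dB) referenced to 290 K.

1.26 dB

F = 1 + T_e/T₀ = 1 + 97.8/290 = 1.33724
NF = 10 log₁₀(1.33724) = 1.26 dB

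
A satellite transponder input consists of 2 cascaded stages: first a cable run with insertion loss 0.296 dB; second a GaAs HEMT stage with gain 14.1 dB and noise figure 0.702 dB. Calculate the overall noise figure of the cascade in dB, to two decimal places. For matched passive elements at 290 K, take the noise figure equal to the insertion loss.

Convert to linear (a loss of L dB is a gain of −L dB): F_i = 10^(NF_i/10), G_i = 10^(G_i,dB/10)
  Stage 1: F_1 = 10^(0.296/10) = 1.071, G_1 = 10^(−0.296/10) = 0.9341
  Stage 2: F_2 = 10^(0.702/10) = 1.175, G_2 = 10^(14.1/10) = 25.70
Friis cascade:
  F = 1.071 + (1.175 − 1)/0.9341 = 1.258
NF = 10 log₁₀(1.258) = 1.00 dB

1.00 dB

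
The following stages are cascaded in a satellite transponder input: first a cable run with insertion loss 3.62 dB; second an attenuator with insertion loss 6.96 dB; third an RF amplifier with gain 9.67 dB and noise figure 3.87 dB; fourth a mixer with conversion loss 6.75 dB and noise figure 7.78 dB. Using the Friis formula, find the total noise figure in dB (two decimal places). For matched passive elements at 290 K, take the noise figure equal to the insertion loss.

Convert to linear (a loss of L dB is a gain of −L dB): F_i = 10^(NF_i/10), G_i = 10^(G_i,dB/10)
  Stage 1: F_1 = 10^(3.62/10) = 2.301, G_1 = 10^(−3.62/10) = 0.4345
  Stage 2: F_2 = 10^(6.96/10) = 4.966, G_2 = 10^(−6.96/10) = 0.2014
  Stage 3: F_3 = 10^(3.87/10) = 2.438, G_3 = 10^(9.67/10) = 9.268
  Stage 4: F_4 = 10^(7.78/10) = 5.998, G_4 = 10^(−6.75/10) = 0.2113
Friis cascade:
  F = 2.301 + (4.966 − 1)/0.4345 + (2.438 − 1)/0.08750 + (5.998 − 1)/0.8110 = 34.02
NF = 10 log₁₀(34.02) = 15.32 dB

15.32 dB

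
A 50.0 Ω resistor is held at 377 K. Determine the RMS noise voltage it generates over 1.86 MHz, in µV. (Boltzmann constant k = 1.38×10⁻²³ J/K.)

1.39 µV

V_n = √(4kTRB)
4kTRB = 4 × 1.38×10⁻²³ × 377 × 5.00×10¹ × 1.86×10⁶ = 1.94×10⁻¹² V²
V_n = √(1.94×10⁻¹²) = 1.39×10⁻⁶ V = 1.39 µV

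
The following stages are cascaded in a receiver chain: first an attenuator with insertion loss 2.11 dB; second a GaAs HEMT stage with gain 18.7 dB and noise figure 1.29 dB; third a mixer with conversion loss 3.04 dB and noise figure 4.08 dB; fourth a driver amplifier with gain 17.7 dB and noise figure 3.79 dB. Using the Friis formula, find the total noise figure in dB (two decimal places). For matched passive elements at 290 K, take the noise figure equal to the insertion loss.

Convert to linear (a loss of L dB is a gain of −L dB): F_i = 10^(NF_i/10), G_i = 10^(G_i,dB/10)
  Stage 1: F_1 = 10^(2.11/10) = 1.626, G_1 = 10^(−2.11/10) = 0.6152
  Stage 2: F_2 = 10^(1.29/10) = 1.346, G_2 = 10^(18.7/10) = 74.13
  Stage 3: F_3 = 10^(4.08/10) = 2.559, G_3 = 10^(−3.04/10) = 0.4966
  Stage 4: F_4 = 10^(3.79/10) = 2.393, G_4 = 10^(17.7/10) = 58.88
Friis cascade:
  F = 1.626 + (1.346 − 1)/0.6152 + (2.559 − 1)/45.60 + (2.393 − 1)/22.65 = 2.283
NF = 10 log₁₀(2.283) = 3.59 dB

3.59 dB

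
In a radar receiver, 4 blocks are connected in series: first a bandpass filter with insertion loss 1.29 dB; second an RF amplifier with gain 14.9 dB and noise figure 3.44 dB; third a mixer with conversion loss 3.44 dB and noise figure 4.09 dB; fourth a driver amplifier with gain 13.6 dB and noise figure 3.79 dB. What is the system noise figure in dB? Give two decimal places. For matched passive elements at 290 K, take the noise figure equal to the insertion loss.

5.02 dB

Convert to linear (a loss of L dB is a gain of −L dB): F_i = 10^(NF_i/10), G_i = 10^(G_i,dB/10)
  Stage 1: F_1 = 10^(1.29/10) = 1.346, G_1 = 10^(−1.29/10) = 0.7430
  Stage 2: F_2 = 10^(3.44/10) = 2.208, G_2 = 10^(14.9/10) = 30.90
  Stage 3: F_3 = 10^(4.09/10) = 2.564, G_3 = 10^(−3.44/10) = 0.4529
  Stage 4: F_4 = 10^(3.79/10) = 2.393, G_4 = 10^(13.6/10) = 22.91
Friis cascade:
  F = 1.346 + (2.208 − 1)/0.7430 + (2.564 − 1)/22.96 + (2.393 − 1)/10.40 = 3.174
NF = 10 log₁₀(3.174) = 5.02 dB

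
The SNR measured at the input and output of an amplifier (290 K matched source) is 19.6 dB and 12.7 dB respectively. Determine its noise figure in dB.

6.9 dB

NF (dB) = SNR_in(dB) − SNR_out(dB) when the source is at T₀
NF = 19.6 − 12.7 = 6.9 dB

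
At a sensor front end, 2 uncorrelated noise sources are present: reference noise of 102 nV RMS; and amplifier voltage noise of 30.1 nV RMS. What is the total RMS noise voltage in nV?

Uncorrelated sources add in power (mean-square): V_tot = √(ΣV_i²)
V_tot = √[(1.02×10⁻⁷)² + (3.01×10⁻⁸)²] = 1.06×10⁻⁷ V = 106 nV

106 nV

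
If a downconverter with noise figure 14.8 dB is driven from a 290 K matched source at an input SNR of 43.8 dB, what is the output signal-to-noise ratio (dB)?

By definition F = SNR_in/SNR_out, so in dB: SNR_out = SNR_in − NF
SNR_out = 43.8 − 14.8 = 29.0 dB

29.0 dB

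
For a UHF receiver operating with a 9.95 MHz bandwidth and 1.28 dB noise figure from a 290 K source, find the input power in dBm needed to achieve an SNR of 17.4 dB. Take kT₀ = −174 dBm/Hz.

−85.3 dBm

Sensitivity = −174 + 10 log₁₀(B) + NF + SNR_min
= −174 + 69.98 + 1.28 + 17.4
= −85.34 dBm → −85.3 dBm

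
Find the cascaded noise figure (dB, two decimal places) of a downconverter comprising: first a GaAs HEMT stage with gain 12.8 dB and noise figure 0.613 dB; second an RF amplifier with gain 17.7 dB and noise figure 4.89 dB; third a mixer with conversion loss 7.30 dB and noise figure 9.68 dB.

1.03 dB

Convert to linear (a loss of L dB is a gain of −L dB): F_i = 10^(NF_i/10), G_i = 10^(G_i,dB/10)
  Stage 1: F_1 = 10^(0.613/10) = 1.152, G_1 = 10^(12.8/10) = 19.05
  Stage 2: F_2 = 10^(4.89/10) = 3.083, G_2 = 10^(17.7/10) = 58.88
  Stage 3: F_3 = 10^(9.68/10) = 9.290, G_3 = 10^(−7.30/10) = 0.1862
Friis cascade:
  F = 1.152 + (3.083 − 1)/19.05 + (9.290 − 1)/1122 = 1.268
NF = 10 log₁₀(1.268) = 1.03 dB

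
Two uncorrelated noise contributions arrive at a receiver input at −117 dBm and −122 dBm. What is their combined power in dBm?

−115.8 dBm

Convert to linear, add, convert back:
P₁ = 2.00×10⁻¹⁵ W, P₂ = 6.31×10⁻¹⁶ W
P_tot = 2.63×10⁻¹⁵ W → 10 log₁₀(P_tot / 10⁻³) = −115.8 dBm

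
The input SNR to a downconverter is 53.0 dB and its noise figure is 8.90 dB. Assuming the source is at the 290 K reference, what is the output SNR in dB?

44.10 dB

By definition F = SNR_in/SNR_out, so in dB: SNR_out = SNR_in − NF
SNR_out = 53.0 − 8.90 = 44.10 dB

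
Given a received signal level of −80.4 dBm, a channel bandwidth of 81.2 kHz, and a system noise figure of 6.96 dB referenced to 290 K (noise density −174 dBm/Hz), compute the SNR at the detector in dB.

Noise floor: N = −174 + 10 log₁₀(B) + NF
10 log₁₀(8.12×10⁴) = 49.1 dB
N = −174 + 49.1 + 6.96 = −117.94 dBm
SNR = P_sig − N = −80.4 − (−117.94) = 37.54 dB → 37.5 dB

37.5 dB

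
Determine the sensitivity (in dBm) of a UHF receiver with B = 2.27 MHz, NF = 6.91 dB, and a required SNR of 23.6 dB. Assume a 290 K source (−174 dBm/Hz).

Sensitivity = −174 + 10 log₁₀(B) + NF + SNR_min
= −174 + 63.56 + 6.91 + 23.6
= −79.93 dBm → −79.9 dBm

−79.9 dBm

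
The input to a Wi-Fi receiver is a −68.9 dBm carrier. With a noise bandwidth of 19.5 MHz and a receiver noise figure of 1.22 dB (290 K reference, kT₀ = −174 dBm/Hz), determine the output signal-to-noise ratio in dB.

31.0 dB

Noise floor: N = −174 + 10 log₁₀(B) + NF
10 log₁₀(1.95×10⁷) = 72.9 dB
N = −174 + 72.9 + 1.22 = −99.88 dBm
SNR = P_sig − N = −68.9 − (−99.88) = 30.98 dB → 31.0 dB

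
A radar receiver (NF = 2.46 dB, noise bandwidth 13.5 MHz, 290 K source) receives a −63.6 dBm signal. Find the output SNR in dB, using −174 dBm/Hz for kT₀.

36.6 dB

Noise floor: N = −174 + 10 log₁₀(B) + NF
10 log₁₀(1.35×10⁷) = 71.3 dB
N = −174 + 71.3 + 2.46 = −100.24 dBm
SNR = P_sig − N = −63.6 − (−100.24) = 36.64 dB → 36.6 dB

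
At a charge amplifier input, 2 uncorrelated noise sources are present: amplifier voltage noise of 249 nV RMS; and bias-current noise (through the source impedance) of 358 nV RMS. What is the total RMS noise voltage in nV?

Uncorrelated sources add in power (mean-square): V_tot = √(ΣV_i²)
V_tot = √[(2.49×10⁻⁷)² + (3.58×10⁻⁷)²] = 4.36×10⁻⁷ V = 436 nV

436 nV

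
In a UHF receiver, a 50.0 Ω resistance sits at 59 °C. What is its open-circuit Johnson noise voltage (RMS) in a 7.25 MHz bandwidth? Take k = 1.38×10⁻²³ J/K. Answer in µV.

T = 59 °C + 273.15 = 332.15 K
V_n = √(4kTRB)
4kTRB = 4 × 1.38×10⁻²³ × 332.15 × 5.00×10¹ × 7.25×10⁶ = 6.65×10⁻¹² V²
V_n = √(6.65×10⁻¹²) = 2.58×10⁻⁶ V = 2.58 µV

2.58 µV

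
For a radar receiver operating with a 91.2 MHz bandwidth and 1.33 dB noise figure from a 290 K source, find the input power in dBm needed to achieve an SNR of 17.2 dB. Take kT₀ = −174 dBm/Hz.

−75.9 dBm

Sensitivity = −174 + 10 log₁₀(B) + NF + SNR_min
= −174 + 79.6 + 1.33 + 17.2
= −75.87 dBm → −75.9 dBm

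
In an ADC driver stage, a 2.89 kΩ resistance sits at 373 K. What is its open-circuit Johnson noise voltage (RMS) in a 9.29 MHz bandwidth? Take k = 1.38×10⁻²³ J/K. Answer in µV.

23.5 µV

V_n = √(4kTRB)
4kTRB = 4 × 1.38×10⁻²³ × 373 × 2.89×10³ × 9.29×10⁶ = 5.53×10⁻¹⁰ V²
V_n = √(5.53×10⁻¹⁰) = 2.35×10⁻⁵ V = 23.5 µV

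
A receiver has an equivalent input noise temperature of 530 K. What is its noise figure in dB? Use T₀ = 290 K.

4.51 dB

F = 1 + T_e/T₀ = 1 + 530/290 = 2.82759
NF = 10 log₁₀(2.82759) = 4.51 dB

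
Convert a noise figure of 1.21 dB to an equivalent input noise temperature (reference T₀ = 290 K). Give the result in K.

F = 10^(1.21/10) = 1.3213
T_e = (F − 1)·T₀ = (1.3213 − 1) × 290 = 93.2 K

93.2 K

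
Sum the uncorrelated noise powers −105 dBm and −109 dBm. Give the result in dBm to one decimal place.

Convert to linear, add, convert back:
P₁ = 3.16×10⁻¹⁴ W, P₂ = 1.26×10⁻¹⁴ W
P_tot = 4.42×10⁻¹⁴ W → 10 log₁₀(P_tot / 10⁻³) = −103.5 dBm

−103.5 dBm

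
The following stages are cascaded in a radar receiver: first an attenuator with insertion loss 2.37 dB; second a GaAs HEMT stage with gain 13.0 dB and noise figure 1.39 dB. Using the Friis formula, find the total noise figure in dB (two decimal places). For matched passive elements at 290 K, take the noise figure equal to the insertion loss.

Convert to linear (a loss of L dB is a gain of −L dB): F_i = 10^(NF_i/10), G_i = 10^(G_i,dB/10)
  Stage 1: F_1 = 10^(2.37/10) = 1.726, G_1 = 10^(−2.37/10) = 0.5794
  Stage 2: F_2 = 10^(1.39/10) = 1.377, G_2 = 10^(13.0/10) = 19.95
Friis cascade:
  F = 1.726 + (1.377 − 1)/0.5794 = 2.377
NF = 10 log₁₀(2.377) = 3.76 dB

3.76 dB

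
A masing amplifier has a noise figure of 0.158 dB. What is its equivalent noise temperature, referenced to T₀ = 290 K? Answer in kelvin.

F = 10^(0.158/10) = 1.03705
T_e = (F − 1)·T₀ = (1.03705 − 1) × 290 = 10.7 K

10.7 K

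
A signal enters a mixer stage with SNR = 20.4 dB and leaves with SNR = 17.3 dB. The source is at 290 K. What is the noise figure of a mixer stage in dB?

3.1 dB

NF (dB) = SNR_in(dB) − SNR_out(dB) when the source is at T₀
NF = 20.4 − 17.3 = 3.1 dB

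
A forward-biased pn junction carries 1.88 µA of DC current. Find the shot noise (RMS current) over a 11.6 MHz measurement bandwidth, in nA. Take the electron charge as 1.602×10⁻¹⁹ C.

2.64 nA

I_n = √(2qI·B)
2qI·B = 2 × 1.602×10⁻¹⁹ × 1.88×10⁻⁶ × 1.16×10⁷ = 6.99×10⁻¹⁸ A²
I_n = √(6.99×10⁻¹⁸) = 2.64×10⁻⁹ A = 2.64 nA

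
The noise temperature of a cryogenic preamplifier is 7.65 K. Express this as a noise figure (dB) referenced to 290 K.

F = 1 + T_e/T₀ = 1 + 7.65/290 = 1.02638
NF = 10 log₁₀(1.02638) = 0.113 dB

0.113 dB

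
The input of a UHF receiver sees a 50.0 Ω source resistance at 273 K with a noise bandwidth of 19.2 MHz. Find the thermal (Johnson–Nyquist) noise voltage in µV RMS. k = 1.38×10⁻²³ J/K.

V_n = √(4kTRB)
4kTRB = 4 × 1.38×10⁻²³ × 273 × 5.00×10¹ × 1.92×10⁷ = 1.45×10⁻¹¹ V²
V_n = √(1.45×10⁻¹¹) = 3.80×10⁻⁶ V = 3.80 µV

3.80 µV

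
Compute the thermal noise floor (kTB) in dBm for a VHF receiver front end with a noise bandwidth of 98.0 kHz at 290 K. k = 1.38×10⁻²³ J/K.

−124.1 dBm

P_n = kTB = 1.38×10⁻²³ × 290 × 9.80×10⁴ = 3.92×10⁻¹⁶ W
In dBm: 10 log₁₀(3.92×10⁻¹⁶ / 10⁻³) = −124.1 dBm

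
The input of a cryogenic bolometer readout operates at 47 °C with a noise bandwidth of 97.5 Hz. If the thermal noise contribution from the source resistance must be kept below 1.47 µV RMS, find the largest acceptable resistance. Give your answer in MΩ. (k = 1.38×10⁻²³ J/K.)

1.25 MΩ

T = 47 °C + 273.15 = 320.15 K
Johnson–Nyquist: V_n = √(4kTRB) ⇒ R = V_n² / (4kTB)
4kTB = 4 × 1.38×10⁻²³ × 320.15 × 9.75×10¹ = 1.72×10⁻¹⁸
R = (1.47×10⁻⁶)² / 1.72×10⁻¹⁸ = 1.25×10⁶ Ω = 1.25 MΩ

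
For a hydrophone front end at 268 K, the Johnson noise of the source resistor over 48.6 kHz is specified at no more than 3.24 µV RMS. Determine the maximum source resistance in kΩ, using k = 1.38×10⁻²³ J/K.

14.6 kΩ

Johnson–Nyquist: V_n = √(4kTRB) ⇒ R = V_n² / (4kTB)
4kTB = 4 × 1.38×10⁻²³ × 268 × 4.86×10⁴ = 7.19×10⁻¹⁶
R = (3.24×10⁻⁶)² / 7.19×10⁻¹⁶ = 1.46×10⁴ Ω = 14.6 kΩ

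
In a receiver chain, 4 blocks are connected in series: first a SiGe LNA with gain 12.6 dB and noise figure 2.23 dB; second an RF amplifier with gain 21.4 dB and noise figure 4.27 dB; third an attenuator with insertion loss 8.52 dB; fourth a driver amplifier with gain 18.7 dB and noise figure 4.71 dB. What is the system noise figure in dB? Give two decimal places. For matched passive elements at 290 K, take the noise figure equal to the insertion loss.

Convert to linear (a loss of L dB is a gain of −L dB): F_i = 10^(NF_i/10), G_i = 10^(G_i,dB/10)
  Stage 1: F_1 = 10^(2.23/10) = 1.671, G_1 = 10^(12.6/10) = 18.20
  Stage 2: F_2 = 10^(4.27/10) = 2.673, G_2 = 10^(21.4/10) = 138.0
  Stage 3: F_3 = 10^(8.52/10) = 7.112, G_3 = 10^(−8.52/10) = 0.1406
  Stage 4: F_4 = 10^(4.71/10) = 2.958, G_4 = 10^(18.7/10) = 74.13
Friis cascade:
  F = 1.671 + (2.673 − 1)/18.20 + (7.112 − 1)/2512 + (2.958 − 1)/353.2 = 1.771
NF = 10 log₁₀(1.771) = 2.48 dB

2.48 dB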